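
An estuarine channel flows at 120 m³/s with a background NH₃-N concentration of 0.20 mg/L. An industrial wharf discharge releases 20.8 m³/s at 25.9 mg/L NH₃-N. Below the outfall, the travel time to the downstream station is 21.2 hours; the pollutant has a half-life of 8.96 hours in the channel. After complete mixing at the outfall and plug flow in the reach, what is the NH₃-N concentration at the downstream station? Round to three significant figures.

0.775 mg/L

After mixing, C = (120.0·0.2000 + 20.80·25.90) / 140.8 = 562.7/140.8 = 3.997 mg/L.
Half-life 8.96 h → k = ln 2 / 8.96 = 0.07736 h⁻¹ = 1.857 d⁻¹.
Decay over the reach: 3.997·exp(−kt) = 3.997·0.1940 = 0.7752 mg/L.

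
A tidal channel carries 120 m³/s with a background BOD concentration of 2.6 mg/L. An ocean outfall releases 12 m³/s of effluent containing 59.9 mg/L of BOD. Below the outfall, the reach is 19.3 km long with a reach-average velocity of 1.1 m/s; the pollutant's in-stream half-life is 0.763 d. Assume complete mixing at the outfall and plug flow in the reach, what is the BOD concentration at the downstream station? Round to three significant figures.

After mixing, C = (120.0·2.600 + 12.00·59.90) / 132.0 = 1031/132.0 = 7.809 mg/L.
Travel time t = 19.3·1000 / 1.1 = 17550 s = 4.874 h.
Half-life 0.763 d → k = ln 2 / 0.763 = 0.9084 d⁻¹.
First-order decay: C = 7.809·exp(−k·t) = 7.809·0.8315 = 6.494 mg/L.

6.49 mg/L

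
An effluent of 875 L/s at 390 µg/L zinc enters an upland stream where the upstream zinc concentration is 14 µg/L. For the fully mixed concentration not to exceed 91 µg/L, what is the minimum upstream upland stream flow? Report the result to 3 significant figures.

Set C_mix = 91: (Q·14.00 + 875.0·390.0) / (Q + 875.0) = 91
→ Q = 875.0·(390.0 − 91)/(91 − 14.00) = 3398 L/s.

3400 L/s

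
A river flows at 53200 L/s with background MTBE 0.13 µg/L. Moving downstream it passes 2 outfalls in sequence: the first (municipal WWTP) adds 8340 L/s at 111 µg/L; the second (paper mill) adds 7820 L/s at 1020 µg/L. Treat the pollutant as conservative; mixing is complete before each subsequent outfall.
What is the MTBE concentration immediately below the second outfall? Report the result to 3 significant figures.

Below outfall 1: Q → 61540 L/s, C = (53200·0.1300 + 8340·111.0)/61540 = 15.16 µg/L.
Below outfall 2: Q → 69360 L/s, C = (61540·15.16 + 7820·1020)/69360 = 128.4 µg/L.

128 µg/L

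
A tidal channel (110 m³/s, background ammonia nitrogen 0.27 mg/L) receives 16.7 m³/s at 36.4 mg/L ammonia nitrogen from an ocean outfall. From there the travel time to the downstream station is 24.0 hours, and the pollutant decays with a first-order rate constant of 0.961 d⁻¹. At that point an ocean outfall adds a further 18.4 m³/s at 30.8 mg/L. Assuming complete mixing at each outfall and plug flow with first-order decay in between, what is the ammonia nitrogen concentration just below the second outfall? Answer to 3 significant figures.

Mass balance: C = (110.0·0.2700 + 16.70·36.40) / 126.7 = 637.6/126.7 = 5.032 mg/L; combined flow 126.7 m³/s.
First-order decay: C = 5.032·exp(−k·t) = 5.032·0.3825 = 1.925 mg/L.
Second outfall: C = (126.7·1.925 + 18.40·30.80)/145.1 = 5.586 mg/L.

5.59 mg/L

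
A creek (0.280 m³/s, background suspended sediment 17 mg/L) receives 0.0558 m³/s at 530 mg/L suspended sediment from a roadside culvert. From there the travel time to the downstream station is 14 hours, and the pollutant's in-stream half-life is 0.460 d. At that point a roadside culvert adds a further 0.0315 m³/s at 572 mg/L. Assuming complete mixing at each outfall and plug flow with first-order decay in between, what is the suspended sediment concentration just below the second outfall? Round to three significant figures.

87.9 mg/L

Mass balance: C = (0.2800·17.00 + 0.05580·530.0) / 0.3358 = 34.33/0.3358 = 102.2 mg/L; combined flow 0.3358 m³/s.
Half-life 0.460 d → k = ln 2 / 0.460 = 1.507 d⁻¹.
After decay, C = 102.2 × e^(−kt) = 102.2 × 0.4152 = 42.45 mg/L.
At the second outfall, C = (0.3358·42.45 + 0.03150·572.0) / (0.3358 + 0.03150) = 87.87 mg/L.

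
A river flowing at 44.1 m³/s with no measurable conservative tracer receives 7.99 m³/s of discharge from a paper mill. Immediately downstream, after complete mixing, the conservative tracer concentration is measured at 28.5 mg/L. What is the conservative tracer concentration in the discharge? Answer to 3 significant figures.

186 mg/L

Mass balance: 44.10·0 + 7.990·Cₑ = 52.09·28.50
→ Cₑ = (52.09·28.50 − 44.10·0) / 7.990 = 185.8 mg/L.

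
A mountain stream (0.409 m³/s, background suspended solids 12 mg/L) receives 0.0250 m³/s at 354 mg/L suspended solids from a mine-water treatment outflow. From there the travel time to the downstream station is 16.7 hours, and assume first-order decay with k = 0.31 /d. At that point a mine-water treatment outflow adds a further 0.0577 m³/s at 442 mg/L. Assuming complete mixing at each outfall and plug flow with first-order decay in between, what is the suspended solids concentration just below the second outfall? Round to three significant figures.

74.4 mg/L

After mixing, C = (0.4090·12.00 + 0.02500·354.0) / 0.4340 = 13.76/0.4340 = 31.70 mg/L; combined flow 0.4340 m³/s.
After decay, C = 31.70 × e^(−kt) = 31.70 × 0.8060 = 25.55 mg/L.
At the second outfall, C = (0.4340·25.55 + 0.05770·442.0) / (0.4340 + 0.05770) = 74.42 mg/L.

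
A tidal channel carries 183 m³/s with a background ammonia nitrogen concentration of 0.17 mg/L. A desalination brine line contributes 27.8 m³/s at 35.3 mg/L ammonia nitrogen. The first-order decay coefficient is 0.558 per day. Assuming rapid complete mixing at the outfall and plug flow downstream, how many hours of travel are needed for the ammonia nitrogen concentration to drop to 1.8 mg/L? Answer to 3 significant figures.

42.2 h

Mass balance: C = (183.0·0.1700 + 27.80·35.30) / 210.8 = 1012/210.8 = 4.803 mg/L.
4.803·exp(−k·t) = 1.8 → t = ln(4.803/1.8)/k = 152000 s = 42.21 h.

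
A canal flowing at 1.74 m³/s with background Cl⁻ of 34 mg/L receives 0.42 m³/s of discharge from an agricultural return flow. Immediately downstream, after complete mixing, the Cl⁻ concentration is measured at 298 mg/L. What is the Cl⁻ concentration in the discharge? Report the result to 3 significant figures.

Mass balance: 1.740·34.00 + 0.4200·Cₑ = 2.160·298.0
→ Cₑ = (2.160·298.0 − 1.740·34.00) / 0.4200 = 1392 mg/L.

1390 mg/L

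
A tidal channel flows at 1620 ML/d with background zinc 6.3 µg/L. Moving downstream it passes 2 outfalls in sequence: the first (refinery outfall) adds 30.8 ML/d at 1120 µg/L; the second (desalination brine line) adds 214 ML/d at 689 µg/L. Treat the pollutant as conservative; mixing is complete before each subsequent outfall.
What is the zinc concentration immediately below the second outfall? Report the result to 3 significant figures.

Outfall 1: combined Q = 1651 ML/d; C = (1620·6.300 + 30.80·1120)/1651 = 27.08 µg/L.
Outfall 2: combined Q = 1865 ML/d; C = (1651·27.08 + 214.0·689.0)/1865 = 103.0 µg/L.

103 µg/L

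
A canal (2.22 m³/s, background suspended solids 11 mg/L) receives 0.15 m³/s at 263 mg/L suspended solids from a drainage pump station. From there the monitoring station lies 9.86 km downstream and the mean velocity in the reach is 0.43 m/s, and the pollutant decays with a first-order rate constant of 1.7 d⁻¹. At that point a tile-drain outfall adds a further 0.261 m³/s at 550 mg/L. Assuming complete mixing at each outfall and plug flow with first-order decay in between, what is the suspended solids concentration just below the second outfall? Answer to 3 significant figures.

Conservation of mass: C = (2.220·11.00 + 0.1500·263.0) / 2.370 = 63.87/2.370 = 26.95 mg/L; combined flow 2.370 m³/s.
Travel time t = 9.86·1000 / 0.43 = 22930 s = 6.370 h.
First-order decay: C = 26.95·exp(−k·t) = 26.95·0.6369 = 17.16 mg/L.
At the second outfall, C = (2.370·17.16 + 0.2610·550.0) / (2.370 + 0.2610) = 70.02 mg/L.

70.0 mg/L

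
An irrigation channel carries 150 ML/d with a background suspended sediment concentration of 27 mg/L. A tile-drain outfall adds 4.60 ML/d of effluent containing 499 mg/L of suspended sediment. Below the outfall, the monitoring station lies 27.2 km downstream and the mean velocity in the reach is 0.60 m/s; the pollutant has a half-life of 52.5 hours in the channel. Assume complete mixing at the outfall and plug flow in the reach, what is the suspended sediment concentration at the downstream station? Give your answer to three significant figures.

34.8 mg/L

Flow-weighted average: C = (150.0·27.00 + 4.600·499.0) / 154.6 = 6345/154.6 = 41.04 mg/L.
Travel time t = 27.2·1000 / 0.60 = 45330 s = 12.59 h.
Half-life 52.5 h → k = ln 2 / 52.5 = 0.01320 h⁻¹ = 0.3169 d⁻¹.
Decay over the reach: 41.04·exp(−kt) = 41.04·0.8468 = 34.76 mg/L.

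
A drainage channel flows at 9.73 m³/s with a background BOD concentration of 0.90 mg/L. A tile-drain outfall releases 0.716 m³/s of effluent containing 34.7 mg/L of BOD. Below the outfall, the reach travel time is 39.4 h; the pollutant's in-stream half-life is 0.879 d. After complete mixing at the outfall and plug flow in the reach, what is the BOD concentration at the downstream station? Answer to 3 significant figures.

0.881 mg/L

After mixing, C = (9.730·0.9000 + 0.7160·34.70) / 10.45 = 33.60/10.45 = 3.217 mg/L.
Half-life 0.879 d → k = ln 2 / 0.879 = 0.7886 d⁻¹.
After decay, C = 3.217 × e^(−kt) = 3.217 × 0.2740 = 0.8815 mg/L.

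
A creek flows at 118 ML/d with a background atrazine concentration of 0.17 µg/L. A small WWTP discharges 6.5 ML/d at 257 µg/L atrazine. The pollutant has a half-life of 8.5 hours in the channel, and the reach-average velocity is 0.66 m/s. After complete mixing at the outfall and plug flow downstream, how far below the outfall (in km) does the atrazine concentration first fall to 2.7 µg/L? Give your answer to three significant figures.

Mixed concentration C = ΣQC/ΣQ = (118.0·0.1700 + 6.500·257.0) / 124.5 = 1691/124.5 = 13.58 µg/L.
Half-life 8.5 h → k = ln 2 / 8.5 = 0.08155 h⁻¹ = 1.957 d⁻¹.
Set 13.58·exp(−k·t) = 2.7 → t = ln(13.58/2.7)/k = 71310 s = 19.81 h.
Distance = v·t = 0.66·71310 = 47060 m = 47.06 km.

47.1 km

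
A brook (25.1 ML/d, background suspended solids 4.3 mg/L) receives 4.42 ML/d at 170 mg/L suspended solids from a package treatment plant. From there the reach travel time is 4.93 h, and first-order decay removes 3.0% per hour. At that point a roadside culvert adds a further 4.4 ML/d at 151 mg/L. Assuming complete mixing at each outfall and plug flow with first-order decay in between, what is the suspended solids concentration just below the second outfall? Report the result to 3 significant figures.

Mass balance: C = (25.10·4.300 + 4.420·170.0) / 29.52 = 859.3/29.52 = 29.11 mg/L; combined flow 29.52 ML/d.
3.0%/h lost → k = −ln(1 − 0.03) = 0.03046 h⁻¹.
Applying C = C₀e^(−kt): 29.11 × 0.8606 = 25.05 mg/L.
Second outfall: C = (29.52·25.05 + 4.400·151.0)/33.92 = 41.39 mg/L.

41.4 mg/L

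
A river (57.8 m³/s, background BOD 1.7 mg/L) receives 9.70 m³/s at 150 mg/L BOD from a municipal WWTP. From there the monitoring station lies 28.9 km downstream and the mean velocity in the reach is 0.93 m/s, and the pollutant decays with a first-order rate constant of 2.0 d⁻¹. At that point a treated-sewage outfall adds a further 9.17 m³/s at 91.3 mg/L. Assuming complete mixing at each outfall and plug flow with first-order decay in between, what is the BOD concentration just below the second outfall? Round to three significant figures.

Flow-weighted average: C = (57.80·1.700 + 9.700·150.0) / 67.50 = 1553/67.50 = 23.01 mg/L; combined flow 67.50 m³/s.
Travel time t = 28.9·1000 / 0.93 = 31080 s = 8.632 h.
First-order decay: C = 23.01·exp(−k·t) = 23.01·0.4871 = 11.21 mg/L.
At the second outfall, C = (67.50·11.21 + 9.170·91.30) / (67.50 + 9.170) = 20.79 mg/L.

20.8 mg/L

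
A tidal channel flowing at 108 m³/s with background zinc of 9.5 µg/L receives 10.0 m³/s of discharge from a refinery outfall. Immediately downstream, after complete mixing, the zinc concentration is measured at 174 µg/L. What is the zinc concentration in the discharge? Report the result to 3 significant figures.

Mass balance: 108.0·9.500 + 10.00·Cₑ = 118.0·174.0
→ Cₑ = (118.0·174.0 − 108.0·9.500) / 10.00 = 1951 µg/L.

1950 µg/L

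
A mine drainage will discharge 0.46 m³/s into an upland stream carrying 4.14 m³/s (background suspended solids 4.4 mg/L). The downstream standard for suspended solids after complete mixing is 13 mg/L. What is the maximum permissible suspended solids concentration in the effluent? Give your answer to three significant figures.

90.4 mg/L

At the limit, (Qr·Cr + Qe·Cₑ)/(Qr + Qe) = 13:
Cₑ = (4.600·13 − 4.140·4.400) / 0.4600 = 90.40 mg/L.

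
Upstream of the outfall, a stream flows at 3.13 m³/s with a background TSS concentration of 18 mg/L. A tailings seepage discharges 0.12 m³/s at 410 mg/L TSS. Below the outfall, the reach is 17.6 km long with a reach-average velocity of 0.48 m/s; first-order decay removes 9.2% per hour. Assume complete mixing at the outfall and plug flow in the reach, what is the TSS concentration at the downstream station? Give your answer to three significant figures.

12.2 mg/L

After mixing, C = (3.130·18.00 + 0.1200·410.0) / 3.250 = 105.5/3.250 = 32.47 mg/L.
Travel time t = 17.6·1000 / 0.48 = 36670 s = 10.19 h.
9.2%/h lost → k = −ln(1 − 0.092) = 0.09651 h⁻¹.
First-order decay: C = 32.47·exp(−k·t) = 32.47·0.3742 = 12.15 mg/L.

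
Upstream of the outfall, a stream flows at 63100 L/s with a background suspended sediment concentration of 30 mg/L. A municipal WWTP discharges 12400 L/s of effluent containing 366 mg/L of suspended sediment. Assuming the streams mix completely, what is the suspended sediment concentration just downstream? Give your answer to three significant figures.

Mass balance: C = (63100·30.00 + 12400·366.0) / 75500 = 6431000/75500 = 85.18 mg/L.

85.2 mg/L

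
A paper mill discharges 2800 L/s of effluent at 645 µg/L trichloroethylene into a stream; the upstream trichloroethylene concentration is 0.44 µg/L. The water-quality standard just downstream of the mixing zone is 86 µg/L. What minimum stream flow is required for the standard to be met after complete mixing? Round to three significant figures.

18300 L/s

Set C_mix = 86: (Q·0.4400 + 2800·645.0) / (Q + 2800) = 86
→ Q = 2800·(645.0 − 86)/(86 − 0.4400) = 18290 L/s.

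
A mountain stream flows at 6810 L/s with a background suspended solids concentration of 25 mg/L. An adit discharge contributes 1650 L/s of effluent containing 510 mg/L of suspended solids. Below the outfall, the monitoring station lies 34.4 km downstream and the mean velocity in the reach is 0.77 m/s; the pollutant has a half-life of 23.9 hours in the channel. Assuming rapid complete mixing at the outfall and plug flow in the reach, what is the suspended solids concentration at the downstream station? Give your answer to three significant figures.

83.4 mg/L

Conservation of mass: C = (6810·25.00 + 1650·510.0) / 8460 = 1012000/8460 = 119.6 mg/L.
Travel time t = 34.4·1000 / 0.77 = 44680 s = 12.41 h.
Half-life 23.9 h → k = ln 2 / 23.9 = 0.02900 h⁻¹ = 0.6960 d⁻¹.
Applying C = C₀e^(−kt): 119.6 × 0.6977 = 83.44 mg/L.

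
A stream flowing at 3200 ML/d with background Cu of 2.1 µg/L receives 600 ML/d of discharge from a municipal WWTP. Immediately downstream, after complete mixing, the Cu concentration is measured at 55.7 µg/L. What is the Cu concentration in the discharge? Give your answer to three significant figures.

342 µg/L

Mass balance: 3200·2.100 + 600.0·Cₑ = 3800·55.70
→ Cₑ = (3800·55.70 − 3200·2.100) / 600.0 = 341.6 µg/L.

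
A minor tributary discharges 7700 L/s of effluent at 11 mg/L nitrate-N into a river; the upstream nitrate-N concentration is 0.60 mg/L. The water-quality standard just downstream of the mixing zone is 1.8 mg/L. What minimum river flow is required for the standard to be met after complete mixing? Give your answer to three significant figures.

Set C_mix = 1.8: (Q·0.6000 + 7700·11.00) / (Q + 7700) = 1.8
→ Q = 7700·(11.00 − 1.8)/(1.8 − 0.6000) = 59030 L/s.

59000 L/s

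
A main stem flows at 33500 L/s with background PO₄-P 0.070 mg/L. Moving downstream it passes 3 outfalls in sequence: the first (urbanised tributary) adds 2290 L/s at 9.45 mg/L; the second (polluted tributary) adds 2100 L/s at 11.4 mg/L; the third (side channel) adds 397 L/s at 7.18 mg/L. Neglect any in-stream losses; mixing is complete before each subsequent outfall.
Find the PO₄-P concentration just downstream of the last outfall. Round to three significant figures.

1.33 mg/L

Outfall 1: combined Q = 35790 L/s; C = (33500·0.07000 + 2290·9.450)/35790 = 0.6702 mg/L.
Outfall 2: combined Q = 37890 L/s; C = (35790·0.6702 + 2100·11.40)/37890 = 1.265 mg/L.
Outfall 3: combined Q = 38290 L/s; C = (37890·1.265 + 397.0·7.180)/38290 = 1.326 mg/L.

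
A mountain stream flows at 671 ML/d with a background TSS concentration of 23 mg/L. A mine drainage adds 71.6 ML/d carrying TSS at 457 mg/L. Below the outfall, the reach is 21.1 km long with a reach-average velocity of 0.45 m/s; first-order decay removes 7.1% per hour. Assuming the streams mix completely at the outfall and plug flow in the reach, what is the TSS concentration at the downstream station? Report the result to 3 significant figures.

Mixed concentration C = ΣQC/ΣQ = (671.0·23.00 + 71.60·457.0) / 742.6 = 48150/742.6 = 64.85 mg/L.
Travel time t = 21.1·1000 / 0.45 = 46890 s = 13.02 h.
7.1%/h lost → k = −ln(1 − 0.071) = 0.07365 h⁻¹.
Applying C = C₀e^(−kt): 64.85 × 0.3832 = 24.85 mg/L.

24.8 mg/L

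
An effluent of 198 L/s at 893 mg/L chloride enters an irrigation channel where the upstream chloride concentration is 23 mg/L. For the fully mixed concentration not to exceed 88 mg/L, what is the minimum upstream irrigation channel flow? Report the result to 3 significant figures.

Set C_mix = 88: (Q·23.00 + 198.0·893.0) / (Q + 198.0) = 88
→ Q = 198.0·(893.0 − 88)/(88 − 23.00) = 2452 L/s.

2450 L/s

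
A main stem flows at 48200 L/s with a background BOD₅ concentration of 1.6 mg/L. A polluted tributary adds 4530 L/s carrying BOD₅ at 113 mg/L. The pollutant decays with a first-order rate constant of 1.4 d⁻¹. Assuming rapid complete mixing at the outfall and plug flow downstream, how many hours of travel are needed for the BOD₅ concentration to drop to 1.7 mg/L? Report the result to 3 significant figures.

32.3 h

Flow-weighted average: C = (48200·1.600 + 4530·113.0) / 52730 = 589000/52730 = 11.17 mg/L.
11.17·exp(−k·t) = 1.7 → t = ln(11.17/1.7)/k = 116200 s = 32.27 h.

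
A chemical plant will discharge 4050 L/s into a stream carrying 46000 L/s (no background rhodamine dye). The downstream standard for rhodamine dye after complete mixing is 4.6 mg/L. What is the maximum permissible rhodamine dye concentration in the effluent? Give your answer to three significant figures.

56.8 mg/L

At the limit, (Qr·Cr + Qe·Cₑ)/(Qr + Qe) = 4.6:
Cₑ = (50050·4.6 − 46000·0) / 4050 = 56.85 mg/L.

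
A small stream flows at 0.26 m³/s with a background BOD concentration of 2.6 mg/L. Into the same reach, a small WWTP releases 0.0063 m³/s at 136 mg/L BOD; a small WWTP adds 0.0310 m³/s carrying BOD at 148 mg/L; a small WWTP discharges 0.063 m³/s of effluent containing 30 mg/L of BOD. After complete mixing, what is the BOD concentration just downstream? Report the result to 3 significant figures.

After mixing, C = (0.2600·2.600 + 0.006300·136.0 + 0.03100·148.0 + 0.06300·30.00) / 0.3603 = 8.011/0.3603 = 22.23 mg/L.

22.2 mg/L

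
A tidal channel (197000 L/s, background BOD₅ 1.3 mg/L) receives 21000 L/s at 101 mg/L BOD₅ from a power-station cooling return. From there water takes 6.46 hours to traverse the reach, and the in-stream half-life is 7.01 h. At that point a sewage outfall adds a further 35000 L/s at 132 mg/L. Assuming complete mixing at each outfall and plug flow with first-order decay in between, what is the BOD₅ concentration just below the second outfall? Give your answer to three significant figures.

23.2 mg/L

After mixing, C = (197000·1.300 + 21000·101.0) / 218000 = 2377000/218000 = 10.90 mg/L; combined flow 218000 L/s.
Half-life 7.01 h → k = ln 2 / 7.01 = 0.09888 h⁻¹ = 2.373 d⁻¹.
First-order decay: C = 10.90·exp(−k·t) = 10.90·0.5279 = 5.757 mg/L.
Second outfall: C = (218000·5.757 + 35000·132.0)/253000 = 23.22 mg/L.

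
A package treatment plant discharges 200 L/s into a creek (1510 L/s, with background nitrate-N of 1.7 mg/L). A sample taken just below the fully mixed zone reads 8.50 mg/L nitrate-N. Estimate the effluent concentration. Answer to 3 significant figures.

Mass balance: 1510·1.700 + 200.0·Cₑ = 1710·8.500
→ Cₑ = (1710·8.500 − 1510·1.700) / 200.0 = 59.84 mg/L.

59.8 mg/L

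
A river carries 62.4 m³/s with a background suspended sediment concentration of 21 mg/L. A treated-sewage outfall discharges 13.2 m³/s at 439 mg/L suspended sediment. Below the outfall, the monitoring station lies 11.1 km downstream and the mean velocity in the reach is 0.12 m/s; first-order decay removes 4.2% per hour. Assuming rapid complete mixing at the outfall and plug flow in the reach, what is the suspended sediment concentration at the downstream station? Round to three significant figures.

31.2 mg/L

Flow-weighted average: C = (62.40·21.00 + 13.20·439.0) / 75.60 = 7105/75.60 = 93.98 mg/L.
Travel time t = 11.1·1000 / 0.12 = 92500 s = 25.69 h.
4.2%/h lost → k = −ln(1 − 0.042) = 0.04291 h⁻¹.
Applying C = C₀e^(−kt): 93.98 × 0.3320 = 31.21 mg/L.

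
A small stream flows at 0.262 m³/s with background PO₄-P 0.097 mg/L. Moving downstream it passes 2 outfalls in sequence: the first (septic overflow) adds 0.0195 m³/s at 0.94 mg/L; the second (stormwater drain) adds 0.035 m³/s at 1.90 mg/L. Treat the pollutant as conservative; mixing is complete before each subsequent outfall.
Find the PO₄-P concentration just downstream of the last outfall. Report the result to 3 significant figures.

Outfall 1: combined Q = 0.2815 m³/s; C = (0.2620·0.09700 + 0.01950·0.9400)/0.2815 = 0.1554 mg/L.
Outfall 2: combined Q = 0.3165 m³/s; C = (0.2815·0.1554 + 0.03500·1.900)/0.3165 = 0.3483 mg/L.

0.348 mg/L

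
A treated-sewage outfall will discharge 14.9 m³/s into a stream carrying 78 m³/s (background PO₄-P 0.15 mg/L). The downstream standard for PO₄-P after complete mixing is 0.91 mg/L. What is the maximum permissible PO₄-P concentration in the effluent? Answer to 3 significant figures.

At the limit, (Qr·Cr + Qe·Cₑ)/(Qr + Qe) = 0.91:
Cₑ = (92.90·0.91 − 78.00·0.1500) / 14.90 = 4.889 mg/L.

4.89 mg/L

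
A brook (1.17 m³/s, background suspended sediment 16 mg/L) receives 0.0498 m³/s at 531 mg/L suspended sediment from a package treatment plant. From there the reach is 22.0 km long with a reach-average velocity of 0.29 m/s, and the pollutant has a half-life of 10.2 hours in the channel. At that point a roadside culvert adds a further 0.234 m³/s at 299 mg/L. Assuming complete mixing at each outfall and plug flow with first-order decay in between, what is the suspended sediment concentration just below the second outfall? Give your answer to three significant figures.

After mixing, C = (1.170·16.00 + 0.04980·531.0) / 1.220 = 45.16/1.220 = 37.03 mg/L; combined flow 1.220 m³/s.
Travel time t = 22.0·1000 / 0.29 = 75860 s = 21.07 h.
Half-life 10.2 h → k = ln 2 / 10.2 = 0.06796 h⁻¹ = 1.631 d⁻¹.
First-order decay: C = 37.03·exp(−k·t) = 37.03·0.2388 = 8.843 mg/L.
At the second outfall, C = (1.220·8.843 + 0.2340·299.0) / (1.220 + 0.2340) = 55.55 mg/L.

55.5 mg/L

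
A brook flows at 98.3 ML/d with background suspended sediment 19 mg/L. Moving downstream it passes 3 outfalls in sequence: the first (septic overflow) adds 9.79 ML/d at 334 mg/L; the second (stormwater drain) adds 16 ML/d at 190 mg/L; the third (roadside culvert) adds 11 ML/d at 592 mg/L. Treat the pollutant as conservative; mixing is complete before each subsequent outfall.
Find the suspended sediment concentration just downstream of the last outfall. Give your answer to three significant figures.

109 mg/L

After outfall 1: Q = 98.30 + 9.790 = 108.1 ML/d; C = (98.30·19.00 + 9.790·334.0)/108.1 = 47.53 mg/L.
After outfall 2: Q = 108.1 + 16.00 = 124.1 ML/d; C = (108.1·47.53 + 16.00·190.0)/124.1 = 65.90 mg/L.
After outfall 3: Q = 124.1 + 11.00 = 135.1 ML/d; C = (124.1·65.90 + 11.00·592.0)/135.1 = 108.7 mg/L.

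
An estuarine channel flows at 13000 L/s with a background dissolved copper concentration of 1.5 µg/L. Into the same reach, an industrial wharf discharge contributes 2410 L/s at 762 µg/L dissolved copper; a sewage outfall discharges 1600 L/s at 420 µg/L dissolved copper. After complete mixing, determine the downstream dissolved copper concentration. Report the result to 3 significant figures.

149 µg/L

Mass balance: C = (13000·1.500 + 2410·762.0 + 1600·420.0) / 17010 = 2528000/17010 = 148.6 µg/L.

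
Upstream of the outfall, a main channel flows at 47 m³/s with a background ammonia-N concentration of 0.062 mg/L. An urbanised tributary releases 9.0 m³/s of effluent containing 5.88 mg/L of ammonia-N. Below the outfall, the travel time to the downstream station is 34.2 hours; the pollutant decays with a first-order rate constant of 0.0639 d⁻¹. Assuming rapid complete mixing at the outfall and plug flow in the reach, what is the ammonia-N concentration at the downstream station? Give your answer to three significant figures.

0.910 mg/L

Mixed concentration C = ΣQC/ΣQ = (47.00·0.06200 + 9.000·5.880) / 56.00 = 55.83/56.00 = 0.9970 mg/L.
After decay, C = 0.9970 × e^(−kt) = 0.9970 × 0.9130 = 0.9103 mg/L.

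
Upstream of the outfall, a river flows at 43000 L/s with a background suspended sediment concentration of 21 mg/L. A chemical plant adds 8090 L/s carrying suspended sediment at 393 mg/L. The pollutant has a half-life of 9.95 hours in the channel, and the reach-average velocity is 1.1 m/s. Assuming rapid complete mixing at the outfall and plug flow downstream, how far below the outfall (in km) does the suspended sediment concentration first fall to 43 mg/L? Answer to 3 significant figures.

35.2 km

Flow-weighted average: C = (43000·21.00 + 8090·393.0) / 51090 = 4082000/51090 = 79.91 mg/L.
Half-life 9.95 h → k = ln 2 / 9.95 = 0.06966 h⁻¹ = 1.672 d⁻¹.
Set 79.91·exp(−k·t) = 43 → t = ln(79.91/43)/k = 32020 s = 8.895 h.
Distance = v·t = 1.1·32020 = 35220 m = 35.22 km.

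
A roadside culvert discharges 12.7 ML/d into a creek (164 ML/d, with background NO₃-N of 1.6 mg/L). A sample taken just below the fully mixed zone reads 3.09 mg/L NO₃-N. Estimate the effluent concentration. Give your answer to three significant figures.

22.3 mg/L

Mass balance: 164.0·1.600 + 12.70·Cₑ = 176.7·3.090
→ Cₑ = (176.7·3.090 − 164.0·1.600) / 12.70 = 22.33 mg/L.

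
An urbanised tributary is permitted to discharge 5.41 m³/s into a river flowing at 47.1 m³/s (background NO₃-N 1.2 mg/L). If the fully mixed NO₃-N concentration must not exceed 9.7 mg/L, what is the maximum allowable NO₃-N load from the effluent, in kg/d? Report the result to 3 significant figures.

39100 kg/d

Mass balance at the limit: 47.10·1.200 + 5.410·Cₑ = 52.51·9.7 → Cₑ = 83.70 mg/L.
Load = 5.410 m³/s × 83.70 g/m³ × 86 400 s/d = 39120 kg/d.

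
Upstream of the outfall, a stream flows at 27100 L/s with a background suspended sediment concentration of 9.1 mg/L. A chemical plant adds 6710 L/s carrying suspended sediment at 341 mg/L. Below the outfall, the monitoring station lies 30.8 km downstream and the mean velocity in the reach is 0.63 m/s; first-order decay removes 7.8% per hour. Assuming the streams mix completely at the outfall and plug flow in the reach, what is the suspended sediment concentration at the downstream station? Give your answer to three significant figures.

24.9 mg/L

Flow-weighted average: C = (27100·9.100 + 6710·341.0) / 33810 = 2535000/33810 = 74.97 mg/L.
Travel time t = 30.8·1000 / 0.63 = 48890 s = 13.58 h.
7.8%/h lost → k = −ln(1 − 0.078) = 0.08121 h⁻¹.
Applying C = C₀e^(−kt): 74.97 × 0.3319 = 24.88 mg/L.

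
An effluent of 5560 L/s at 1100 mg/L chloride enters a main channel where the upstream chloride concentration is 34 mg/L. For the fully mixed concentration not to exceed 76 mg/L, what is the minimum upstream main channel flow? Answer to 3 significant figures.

Set C_mix = 76: (Q·34.00 + 5560·1100) / (Q + 5560) = 76
→ Q = 5560·(1100 − 76)/(76 − 34.00) = 135600 L/s.

136000 L/s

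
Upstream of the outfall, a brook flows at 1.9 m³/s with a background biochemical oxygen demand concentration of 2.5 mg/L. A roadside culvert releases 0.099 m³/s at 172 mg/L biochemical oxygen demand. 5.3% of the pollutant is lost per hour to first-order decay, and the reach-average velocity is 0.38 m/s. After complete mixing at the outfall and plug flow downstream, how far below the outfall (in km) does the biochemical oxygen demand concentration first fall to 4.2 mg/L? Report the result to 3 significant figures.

Conservation of mass: C = (1.900·2.500 + 0.09900·172.0) / 1.999 = 21.78/1.999 = 10.89 mg/L.
5.3%/h lost → k = −ln(1 − 0.053) = 0.05446 h⁻¹.
Set 10.89·exp(−k·t) = 4.2 → t = ln(10.89/4.2)/k = 63010 s = 17.50 h.
Distance = v·t = 0.38·63010 = 23940 m = 23.94 km.

23.9 km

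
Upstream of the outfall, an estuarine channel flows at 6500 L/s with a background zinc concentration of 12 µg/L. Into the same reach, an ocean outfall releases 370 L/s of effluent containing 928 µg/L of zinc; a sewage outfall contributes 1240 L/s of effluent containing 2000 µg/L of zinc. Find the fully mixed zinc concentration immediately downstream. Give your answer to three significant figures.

Conservation of mass: C = (6500·12.00 + 370.0·928.0 + 1240·2000) / 8110 = 2901000/8110 = 357.8 µg/L.

358 µg/L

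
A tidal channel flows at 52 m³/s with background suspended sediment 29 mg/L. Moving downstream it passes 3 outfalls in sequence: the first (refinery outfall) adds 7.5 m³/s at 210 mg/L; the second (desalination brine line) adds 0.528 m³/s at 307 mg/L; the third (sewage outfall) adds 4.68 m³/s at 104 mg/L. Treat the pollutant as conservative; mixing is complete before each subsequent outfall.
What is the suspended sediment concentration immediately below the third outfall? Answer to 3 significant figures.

57.7 mg/L

Below outfall 1: Q → 59.50 m³/s, C = (52.00·29.00 + 7.500·210.0)/59.50 = 51.82 mg/L.
Below outfall 2: Q → 60.03 m³/s, C = (59.50·51.82 + 0.5280·307.0)/60.03 = 54.06 mg/L.
Below outfall 3: Q → 64.71 m³/s, C = (60.03·54.06 + 4.680·104.0)/64.71 = 57.67 mg/L.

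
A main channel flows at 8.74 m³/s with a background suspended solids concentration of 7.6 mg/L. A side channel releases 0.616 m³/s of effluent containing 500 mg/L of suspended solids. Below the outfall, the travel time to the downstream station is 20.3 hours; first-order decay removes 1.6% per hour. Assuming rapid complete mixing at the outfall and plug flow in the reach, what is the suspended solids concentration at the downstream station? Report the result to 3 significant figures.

28.8 mg/L

After mixing, C = (8.740·7.600 + 0.6160·500.0) / 9.356 = 374.4/9.356 = 40.02 mg/L.
1.6%/h lost → k = −ln(1 − 0.016) = 0.01613 h⁻¹.
Applying C = C₀e^(−kt): 40.02 × 0.7208 = 28.85 mg/L.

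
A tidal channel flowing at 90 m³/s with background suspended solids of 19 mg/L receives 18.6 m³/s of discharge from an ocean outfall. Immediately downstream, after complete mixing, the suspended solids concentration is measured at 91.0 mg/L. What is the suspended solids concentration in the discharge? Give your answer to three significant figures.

439 mg/L

Mass balance: 90.00·19.00 + 18.60·Cₑ = 108.6·91.00
→ Cₑ = (108.6·91.00 − 90.00·19.00) / 18.60 = 439.4 mg/L.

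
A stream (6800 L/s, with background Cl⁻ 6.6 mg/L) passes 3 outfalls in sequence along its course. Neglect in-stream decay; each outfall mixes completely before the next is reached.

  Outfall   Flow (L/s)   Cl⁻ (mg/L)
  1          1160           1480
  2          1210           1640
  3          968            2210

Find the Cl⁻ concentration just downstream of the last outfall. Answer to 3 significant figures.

Below outfall 1: Q → 7960 L/s, C = (6800·6.600 + 1160·1480)/7960 = 221.3 mg/L.
Below outfall 2: Q → 9170 L/s, C = (7960·221.3 + 1210·1640)/9170 = 408.5 mg/L.
Below outfall 3: Q → 10140 L/s, C = (9170·408.5 + 968.0·2210)/10140 = 580.5 mg/L.

581 mg/L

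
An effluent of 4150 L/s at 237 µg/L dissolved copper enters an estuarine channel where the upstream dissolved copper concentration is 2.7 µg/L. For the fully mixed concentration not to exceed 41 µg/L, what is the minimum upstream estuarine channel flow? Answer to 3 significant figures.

Set C_mix = 41: (Q·2.700 + 4150·237.0) / (Q + 4150) = 41
→ Q = 4150·(237.0 − 41)/(41 − 2.700) = 21240 L/s.

21200 L/s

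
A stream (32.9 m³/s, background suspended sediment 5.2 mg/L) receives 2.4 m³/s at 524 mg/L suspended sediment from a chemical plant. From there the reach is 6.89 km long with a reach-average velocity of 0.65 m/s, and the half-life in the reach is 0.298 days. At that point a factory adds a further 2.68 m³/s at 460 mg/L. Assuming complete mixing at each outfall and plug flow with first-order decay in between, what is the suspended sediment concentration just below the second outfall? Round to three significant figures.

60.7 mg/L

Mixed concentration C = ΣQC/ΣQ = (32.90·5.200 + 2.400·524.0) / 35.30 = 1429/35.30 = 40.47 mg/L; combined flow 35.30 m³/s.
Travel time t = 6.89·1000 / 0.65 = 10600 s = 2.944 h.
Half-life 0.298 d → k = ln 2 / 0.298 = 2.326 d⁻¹.
Applying C = C₀e^(−kt): 40.47 × 0.7517 = 30.42 mg/L.
Second outfall: C = (35.30·30.42 + 2.680·460.0)/37.98 = 60.74 mg/L.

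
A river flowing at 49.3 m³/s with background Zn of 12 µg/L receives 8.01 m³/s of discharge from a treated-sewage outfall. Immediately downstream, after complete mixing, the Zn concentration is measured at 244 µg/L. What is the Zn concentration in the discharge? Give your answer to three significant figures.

1670 µg/L

Mass balance: 49.30·12.00 + 8.010·Cₑ = 57.31·244.0
→ Cₑ = (57.31·244.0 − 49.30·12.00) / 8.010 = 1672 µg/L.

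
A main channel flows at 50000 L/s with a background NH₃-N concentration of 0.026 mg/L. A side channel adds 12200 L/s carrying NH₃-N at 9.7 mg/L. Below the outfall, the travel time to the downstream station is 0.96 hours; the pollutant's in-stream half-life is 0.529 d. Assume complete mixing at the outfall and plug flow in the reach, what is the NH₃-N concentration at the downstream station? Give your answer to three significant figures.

Mass balance: C = (50000·0.02600 + 12200·9.700) / 62200 = 119600/62200 = 1.923 mg/L.
Half-life 0.529 d → k = ln 2 / 0.529 = 1.310 d⁻¹.
After decay, C = 1.923 × e^(−kt) = 1.923 × 0.9489 = 1.825 mg/L.

1.83 mg/L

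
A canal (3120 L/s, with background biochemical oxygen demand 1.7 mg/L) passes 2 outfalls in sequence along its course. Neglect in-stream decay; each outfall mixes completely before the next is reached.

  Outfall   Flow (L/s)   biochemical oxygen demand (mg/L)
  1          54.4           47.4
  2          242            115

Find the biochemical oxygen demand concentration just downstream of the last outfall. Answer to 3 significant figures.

10.5 mg/L

Outfall 1: combined Q = 3174 L/s; C = (3120·1.700 + 54.40·47.40)/3174 = 2.483 mg/L.
Outfall 2: combined Q = 3416 L/s; C = (3174·2.483 + 242.0·115.0)/3416 = 10.45 mg/L.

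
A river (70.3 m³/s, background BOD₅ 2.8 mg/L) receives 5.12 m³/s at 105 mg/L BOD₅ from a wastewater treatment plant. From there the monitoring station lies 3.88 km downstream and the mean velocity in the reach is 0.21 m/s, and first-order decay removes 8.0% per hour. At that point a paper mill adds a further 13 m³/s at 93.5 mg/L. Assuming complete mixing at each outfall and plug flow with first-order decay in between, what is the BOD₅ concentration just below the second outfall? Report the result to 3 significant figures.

19.2 mg/L

Mass balance: C = (70.30·2.800 + 5.120·105.0) / 75.42 = 734.4/75.42 = 9.738 mg/L; combined flow 75.42 m³/s.
Travel time t = 3.88·1000 / 0.21 = 18480 s = 5.132 h.
8.0%/h lost → k = −ln(1 − 0.08) = 0.08338 h⁻¹.
After decay, C = 9.738 × e^(−kt) = 9.738 × 0.6519 = 6.348 mg/L.
Second outfall: C = (75.42·6.348 + 13.00·93.50)/88.42 = 19.16 mg/L.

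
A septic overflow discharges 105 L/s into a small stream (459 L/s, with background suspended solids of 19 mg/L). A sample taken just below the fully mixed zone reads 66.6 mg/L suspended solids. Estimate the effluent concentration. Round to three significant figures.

275 mg/L

Mass balance: 459.0·19.00 + 105.0·Cₑ = 564.0·66.60
→ Cₑ = (564.0·66.60 − 459.0·19.00) / 105.0 = 274.7 mg/L.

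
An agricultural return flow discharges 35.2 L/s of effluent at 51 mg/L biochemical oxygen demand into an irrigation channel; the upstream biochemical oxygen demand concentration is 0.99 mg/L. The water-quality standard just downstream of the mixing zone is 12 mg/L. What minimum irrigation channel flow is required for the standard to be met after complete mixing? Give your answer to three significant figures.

Set C_mix = 12: (Q·0.9900 + 35.20·51.00) / (Q + 35.20) = 12
→ Q = 35.20·(51.00 − 12)/(12 − 0.9900) = 124.7 L/s.

125 L/s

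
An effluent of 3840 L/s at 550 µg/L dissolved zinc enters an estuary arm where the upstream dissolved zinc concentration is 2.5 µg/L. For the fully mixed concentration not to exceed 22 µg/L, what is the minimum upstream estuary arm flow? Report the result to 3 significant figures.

104000 L/s

Set C_mix = 22: (Q·2.500 + 3840·550.0) / (Q + 3840) = 22
→ Q = 3840·(550.0 − 22)/(22 − 2.500) = 104000 L/s.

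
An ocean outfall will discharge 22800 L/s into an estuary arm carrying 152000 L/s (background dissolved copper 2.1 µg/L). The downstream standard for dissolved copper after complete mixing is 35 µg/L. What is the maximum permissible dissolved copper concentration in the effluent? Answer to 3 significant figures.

254 µg/L

At the limit, (Qr·Cr + Qe·Cₑ)/(Qr + Qe) = 35:
Cₑ = (174800·35 − 152000·2.100) / 22800 = 254.3 µg/L.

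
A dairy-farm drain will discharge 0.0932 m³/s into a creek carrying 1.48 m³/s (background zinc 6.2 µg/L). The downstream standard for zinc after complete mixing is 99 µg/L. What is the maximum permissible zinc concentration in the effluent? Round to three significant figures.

1570 µg/L

At the limit, (Qr·Cr + Qe·Cₑ)/(Qr + Qe) = 99:
Cₑ = (1.573·99 − 1.480·6.200) / 0.09320 = 1573 µg/L.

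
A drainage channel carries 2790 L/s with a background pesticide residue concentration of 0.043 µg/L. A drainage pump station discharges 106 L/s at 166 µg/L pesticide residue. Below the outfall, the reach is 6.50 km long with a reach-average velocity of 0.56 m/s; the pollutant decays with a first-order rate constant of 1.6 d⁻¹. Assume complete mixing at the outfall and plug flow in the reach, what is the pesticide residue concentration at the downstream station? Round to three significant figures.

4.93 µg/L

Mixed concentration C = ΣQC/ΣQ = (2790·0.04300 + 106.0·166.0) / 2896 = 17720/2896 = 6.117 µg/L.
Travel time t = 6.50·1000 / 0.56 = 11610 s = 3.224 h.
First-order decay: C = 6.117·exp(−k·t) = 6.117·0.8066 = 4.934 µg/L.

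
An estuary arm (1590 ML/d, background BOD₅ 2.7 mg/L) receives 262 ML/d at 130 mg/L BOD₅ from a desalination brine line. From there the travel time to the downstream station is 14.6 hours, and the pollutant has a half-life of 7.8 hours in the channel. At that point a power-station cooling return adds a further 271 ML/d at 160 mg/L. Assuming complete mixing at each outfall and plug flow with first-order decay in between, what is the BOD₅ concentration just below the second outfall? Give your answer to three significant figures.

Flow-weighted average: C = (1590·2.700 + 262.0·130.0) / 1852 = 38350/1852 = 20.71 mg/L; combined flow 1852 ML/d.
Half-life 7.8 h → k = ln 2 / 7.8 = 0.08887 h⁻¹ = 2.133 d⁻¹.
Decay over the reach: 20.71·exp(−kt) = 20.71·0.2732 = 5.658 mg/L.
At the second outfall, C = (1852·5.658 + 271.0·160.0) / (1852 + 271.0) = 25.36 mg/L.

25.4 mg/L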